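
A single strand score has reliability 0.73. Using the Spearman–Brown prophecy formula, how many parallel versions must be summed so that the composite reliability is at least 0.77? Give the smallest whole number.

k ≥ ρ*(1−ρ₁)/(ρ₁(1−ρ*)) = 0.77·0.27 / (0.73·0.23) = 1.238.
Smallest integer k = 2.

2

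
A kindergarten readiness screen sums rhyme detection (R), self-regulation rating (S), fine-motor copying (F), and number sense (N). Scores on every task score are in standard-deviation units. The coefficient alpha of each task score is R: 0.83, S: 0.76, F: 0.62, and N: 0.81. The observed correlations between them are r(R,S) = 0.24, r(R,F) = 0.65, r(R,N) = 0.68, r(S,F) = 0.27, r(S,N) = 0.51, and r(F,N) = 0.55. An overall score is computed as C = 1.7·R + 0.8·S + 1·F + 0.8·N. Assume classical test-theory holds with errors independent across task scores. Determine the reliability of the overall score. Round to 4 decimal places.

Var(C) = 1.7² + 0.8² + 1 + 0.8² + 2·[1.36·0.24 + 1.7·0.65 + 1.36·0.68 + 0.8·0.27 + 0.64·0.51 + 0.8·0.55] = 5.17 + 6.6772 = 11.8472.
With uncorrelated errors the cross-covariances are all true-score covariance, so they carry over unchanged; only the diagonal terms shrink to ρᵢσᵢ².
True-score variance = [1.7²·0.83 + 0.8²·0.76 + 0.62 + 0.8²·0.81] + 6.6772 = 4.0235 + 6.6772 = 10.7007.
Reliability = 10.7007 / 11.8472 = 0.9032.

0.9032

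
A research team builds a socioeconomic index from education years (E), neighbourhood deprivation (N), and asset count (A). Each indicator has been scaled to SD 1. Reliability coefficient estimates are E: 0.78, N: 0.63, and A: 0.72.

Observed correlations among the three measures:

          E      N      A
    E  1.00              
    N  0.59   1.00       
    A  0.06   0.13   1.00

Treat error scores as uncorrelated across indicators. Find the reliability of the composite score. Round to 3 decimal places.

Var(E+N+A) = 3 + 2·[0.59 + 0.06 + 0.13] = 3 + 1.56 = 4.56.
Under uncorrelated errors the observed covariances equal the true-score covariances, so only the own-variance terms attenuate.
True-score variance = [0.78 + 0.63 + 0.72] + 1.56 = 2.13 + 1.56 = 3.69.
Reliability = 3.69 / 4.56 = 0.809.

0.809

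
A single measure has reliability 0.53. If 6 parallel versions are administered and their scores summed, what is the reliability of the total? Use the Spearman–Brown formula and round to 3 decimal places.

ρ_k = kρ / (1 + (k−1)ρ) = 6·0.53 / (1 + 5·0.53) = 3.180 / 3.650 = 0.871.

0.871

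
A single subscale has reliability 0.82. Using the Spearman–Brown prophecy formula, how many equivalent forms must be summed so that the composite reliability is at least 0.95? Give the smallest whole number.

k ≥ ρ*(1−ρ₁)/(ρ₁(1−ρ*)) = 0.95·0.18 / (0.82·0.05) = 4.171.
Smallest integer k = 5.

5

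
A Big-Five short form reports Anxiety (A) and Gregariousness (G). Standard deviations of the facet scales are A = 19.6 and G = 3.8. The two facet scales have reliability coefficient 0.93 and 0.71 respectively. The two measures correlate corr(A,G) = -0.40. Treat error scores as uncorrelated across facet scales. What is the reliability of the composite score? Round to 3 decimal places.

0.908

Var(A+G) = 19.6² + 3.8² + 2·[19.6·3.8·(-0.40)] = 398.6 − 59.584 = 339.016.
With uncorrelated errors the cross-covariances are all true-score covariance, so they carry over unchanged; only the diagonal terms shrink to ρᵢσᵢ².
True-score variance = [19.6²·0.93 + 3.8²·0.71] − 59.584 = 367.521 − 59.584 = 307.937.
Reliability = 307.937 / 339.016 = 0.908.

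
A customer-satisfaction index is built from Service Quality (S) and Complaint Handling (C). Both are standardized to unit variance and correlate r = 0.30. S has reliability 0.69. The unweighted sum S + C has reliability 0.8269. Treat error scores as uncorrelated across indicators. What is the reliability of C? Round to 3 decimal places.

0.860

Var(S+C) = 2 + 2·0.30 = 2.600.
True-score variance = ρ_S + ρ_C + 2·0.30, so 0.8269 = (0.69 + ρ_C + 0.60) / 2.600.
ρ_C = 0.8269·2.600 − 0.69 − 0.60 = 0.860.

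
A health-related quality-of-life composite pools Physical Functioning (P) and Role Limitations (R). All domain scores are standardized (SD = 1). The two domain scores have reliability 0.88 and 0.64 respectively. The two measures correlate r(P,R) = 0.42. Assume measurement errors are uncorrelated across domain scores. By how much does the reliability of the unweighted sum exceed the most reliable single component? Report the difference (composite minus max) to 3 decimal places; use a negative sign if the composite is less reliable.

Var(sum) = 2 + 0.84 = 2.84; true-score variance = 1.52 + 0.84 = 2.36; composite reliability = 0.8310.
Max component reliability = 0.8800.
Difference = 0.8310 − 0.8800 = -0.049.

-0.049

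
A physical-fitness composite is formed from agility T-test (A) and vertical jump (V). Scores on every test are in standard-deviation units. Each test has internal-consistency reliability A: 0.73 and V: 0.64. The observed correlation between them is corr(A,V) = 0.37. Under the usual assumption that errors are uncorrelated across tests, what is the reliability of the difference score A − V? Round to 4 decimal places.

Var(A−V) = 1 + 1 − 2·0.37 = 2 − 0.74 = 1.26.
With uncorrelated errors the cross-covariances are all true-score covariance, so they carry over unchanged; only the diagonal terms shrink to ρᵢσᵢ².
True-score variance = [0.73 + 0.64] − 0.74 = 1.37 − 0.74 = 0.63.
Reliability = 0.63 / 1.26 = 0.5000.

0.5000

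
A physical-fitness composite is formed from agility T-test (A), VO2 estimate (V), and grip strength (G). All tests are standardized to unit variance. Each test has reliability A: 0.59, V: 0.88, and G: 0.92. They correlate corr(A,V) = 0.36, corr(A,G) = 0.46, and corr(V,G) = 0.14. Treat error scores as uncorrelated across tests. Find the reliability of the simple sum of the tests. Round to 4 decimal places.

Var(A+V+G) = 3 + 2·[0.36 + 0.46 + 0.14] = 3 + 1.92 = 4.92.
With uncorrelated errors the cross-covariances are all true-score covariance, so they carry over unchanged; only the diagonal terms shrink to ρᵢσᵢ².
True-score variance = [0.59 + 0.88 + 0.92] + 1.92 = 2.39 + 1.92 = 4.31.
Reliability = 4.31 / 4.92 = 0.8760.

0.8760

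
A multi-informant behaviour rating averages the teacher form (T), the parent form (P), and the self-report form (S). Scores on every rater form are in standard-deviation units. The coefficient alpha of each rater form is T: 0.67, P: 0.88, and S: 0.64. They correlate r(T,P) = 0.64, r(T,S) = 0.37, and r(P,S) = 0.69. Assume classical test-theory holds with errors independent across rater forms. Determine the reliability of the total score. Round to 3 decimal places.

Var(T+P+S) = 3 + 2·[0.64 + 0.37 + 0.69] = 3 + 3.4 = 6.4.
With uncorrelated errors the cross-covariances are all true-score covariance, so they carry over unchanged; only the diagonal terms shrink to ρᵢσᵢ².
True-score variance = [0.67 + 0.88 + 0.64] + 3.4 = 2.19 + 3.4 = 5.59.
Reliability = 5.59 / 6.4 = 0.873.

0.873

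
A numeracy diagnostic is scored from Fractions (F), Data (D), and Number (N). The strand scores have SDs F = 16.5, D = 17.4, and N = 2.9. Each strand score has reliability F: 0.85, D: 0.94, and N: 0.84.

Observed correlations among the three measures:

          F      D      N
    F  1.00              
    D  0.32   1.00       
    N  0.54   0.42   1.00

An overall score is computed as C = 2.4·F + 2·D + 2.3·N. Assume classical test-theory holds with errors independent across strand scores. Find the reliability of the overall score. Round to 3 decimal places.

0.925

Var(C) = 2.4²·16.5² + 2²·17.4² + 2.3²·2.9² + 2·[4.8·16.5·17.4·0.32 + 5.52·16.5·2.9·0.54 + 4.6·17.4·2.9·0.42] = 2823.69 + 1362.21 = 4185.9.
With uncorrelated errors the cross-covariances are all true-score covariance, so they carry over unchanged; only the diagonal terms shrink to ρᵢσᵢ².
True-score variance = [2.4²·16.5²·0.85 + 2²·17.4²·0.94 + 2.3²·2.9²·0.84] + 1362.21 = 2508.68 + 1362.21 = 3870.9.
Reliability = 3870.9 / 4185.9 = 0.925.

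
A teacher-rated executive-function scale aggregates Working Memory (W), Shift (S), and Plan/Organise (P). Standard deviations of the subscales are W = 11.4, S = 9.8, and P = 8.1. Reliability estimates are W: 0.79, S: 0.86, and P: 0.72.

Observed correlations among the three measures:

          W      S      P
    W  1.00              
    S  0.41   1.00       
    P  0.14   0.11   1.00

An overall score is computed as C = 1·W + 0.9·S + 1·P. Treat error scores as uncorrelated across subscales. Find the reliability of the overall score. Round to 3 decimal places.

0.858

Var(C) = 11.4² + 0.9²·9.8² + 8.1² + 2·[0.9·11.4·9.8·0.41 + 11.4·8.1·0.14 + 0.9·9.8·8.1·0.11] = 273.362 + 124.022 = 397.384.
With uncorrelated errors the cross-covariances are all true-score covariance, so they carry over unchanged; only the diagonal terms shrink to ρᵢσᵢ².
True-score variance = [11.4²·0.79 + 0.9²·9.8²·0.86 + 8.1²·0.72] + 124.022 = 216.809 + 124.022 = 340.831.
Reliability = 340.831 / 397.384 = 0.858.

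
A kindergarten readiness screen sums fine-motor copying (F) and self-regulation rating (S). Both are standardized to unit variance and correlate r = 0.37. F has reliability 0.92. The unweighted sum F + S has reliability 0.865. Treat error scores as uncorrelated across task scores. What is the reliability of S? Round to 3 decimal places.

0.710

Var(F+S) = 2 + 2·0.37 = 2.740.
True-score variance = ρ_F + ρ_S + 2·0.37, so 0.865 = (0.92 + ρ_S + 0.74) / 2.740.
ρ_S = 0.865·2.740 − 0.92 − 0.74 = 0.710.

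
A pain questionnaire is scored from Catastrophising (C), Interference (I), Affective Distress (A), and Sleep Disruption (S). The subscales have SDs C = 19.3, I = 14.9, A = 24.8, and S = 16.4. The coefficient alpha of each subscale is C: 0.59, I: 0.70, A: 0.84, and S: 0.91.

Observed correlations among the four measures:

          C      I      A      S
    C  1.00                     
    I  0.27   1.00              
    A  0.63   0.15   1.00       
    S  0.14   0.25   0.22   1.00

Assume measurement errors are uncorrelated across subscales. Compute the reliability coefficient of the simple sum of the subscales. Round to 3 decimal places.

Var(C+I+A+S) = 19.3² + 14.9² + 24.8² + 16.4² + 2·[19.3·14.9·0.27 + 19.3·24.8·0.63 + 19.3·16.4·0.14 + 14.9·24.8·0.15 + 14.9·16.4·0.25 + 24.8·16.4·0.22] = 1478.5 + 1258.99 = 2737.49.
With uncorrelated errors the cross-covariances are all true-score covariance, so they carry over unchanged; only the diagonal terms shrink to ρᵢσᵢ².
True-score variance = [19.3²·0.59 + 14.9²·0.70 + 24.8²·0.84 + 16.4²·0.91] + 1258.99 = 1136.56 + 1258.99 = 2395.56.
Reliability = 2395.56 / 2737.49 = 0.875.

0.875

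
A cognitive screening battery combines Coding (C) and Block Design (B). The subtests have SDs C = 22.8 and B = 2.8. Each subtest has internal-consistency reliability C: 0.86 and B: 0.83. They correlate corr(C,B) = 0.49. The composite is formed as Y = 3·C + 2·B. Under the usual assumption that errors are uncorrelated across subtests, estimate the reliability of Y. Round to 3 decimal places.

0.870

Var(Y) = 3²·22.8² + 2²·2.8² + 2·[6·22.8·2.8·0.49] = 4709.92 + 375.379 = 5085.3.
Under uncorrelated errors the observed covariances equal the true-score covariances, so only the own-variance terms attenuate.
True-score variance = [3²·22.8²·0.86 + 2²·2.8²·0.83] + 375.379 = 4049.59 + 375.379 = 4424.97.
Reliability = 4424.97 / 5085.3 = 0.870.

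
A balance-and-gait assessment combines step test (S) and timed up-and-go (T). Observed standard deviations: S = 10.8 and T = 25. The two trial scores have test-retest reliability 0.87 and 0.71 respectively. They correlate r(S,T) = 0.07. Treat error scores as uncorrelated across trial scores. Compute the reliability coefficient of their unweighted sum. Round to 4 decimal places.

Var(S+T) = 10.8² + 25² + 2·[10.8·25·0.07] = 741.64 + 37.8 = 779.44.
Because errors are independent across components, Cov(Tᵢ,Tⱼ) = Cov(Xᵢ,Xⱼ); the off-diagonal part of the true-score variance is the same as above.
True-score variance = [10.8²·0.87 + 25²·0.71] + 37.8 = 545.227 + 37.8 = 583.027.
Reliability = 583.027 / 779.44 = 0.7480.

0.7480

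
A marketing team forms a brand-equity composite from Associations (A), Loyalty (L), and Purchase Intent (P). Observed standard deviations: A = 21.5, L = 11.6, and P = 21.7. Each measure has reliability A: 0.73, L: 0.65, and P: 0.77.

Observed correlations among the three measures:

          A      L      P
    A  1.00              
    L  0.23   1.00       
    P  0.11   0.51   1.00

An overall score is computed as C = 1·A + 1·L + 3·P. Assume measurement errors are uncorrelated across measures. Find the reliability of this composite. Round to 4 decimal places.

0.8098

Var(C) = 21.5² + 11.6² + 3²·21.7² + 2·[21.5·11.6·0.23 + 3·21.5·21.7·0.11 + 3·11.6·21.7·0.51] = 4834.82 + 1192.91 = 6027.73.
Under uncorrelated errors the observed covariances equal the true-score covariances, so only the own-variance terms attenuate.
True-score variance = [21.5²·0.73 + 11.6²·0.65 + 3²·21.7²·0.77] + 1192.91 = 3688.17 + 1192.91 = 4881.08.
Reliability = 4881.08 / 6027.73 = 0.8098.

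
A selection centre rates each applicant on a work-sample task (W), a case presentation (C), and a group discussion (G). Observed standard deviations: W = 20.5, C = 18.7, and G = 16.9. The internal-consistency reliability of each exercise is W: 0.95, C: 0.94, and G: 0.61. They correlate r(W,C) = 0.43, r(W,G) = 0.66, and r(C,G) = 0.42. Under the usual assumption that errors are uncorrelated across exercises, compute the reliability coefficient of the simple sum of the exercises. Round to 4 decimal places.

Var(W+C+G) = 20.5² + 18.7² + 16.9² + 2·[20.5·18.7·0.43 + 20.5·16.9·0.66 + 18.7·16.9·0.42] = 1055.55 + 1052.46 = 2108.01.
Under uncorrelated errors the observed covariances equal the true-score covariances, so only the own-variance terms attenuate.
True-score variance = [20.5²·0.95 + 18.7²·0.94 + 16.9²·0.61] + 1052.46 = 902.168 + 1052.46 = 1954.63.
Reliability = 1954.63 / 2108.01 = 0.9272.

0.9272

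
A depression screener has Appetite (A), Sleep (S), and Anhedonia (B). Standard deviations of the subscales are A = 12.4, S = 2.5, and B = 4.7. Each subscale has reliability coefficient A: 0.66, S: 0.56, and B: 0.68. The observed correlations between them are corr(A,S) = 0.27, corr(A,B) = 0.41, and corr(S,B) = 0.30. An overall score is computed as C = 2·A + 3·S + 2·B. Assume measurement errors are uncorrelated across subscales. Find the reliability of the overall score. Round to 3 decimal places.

Var(C) = 2²·12.4² + 3²·2.5² + 2²·4.7² + 2·[6·12.4·2.5·0.27 + 4·12.4·4.7·0.41 + 6·2.5·4.7·0.30] = 759.65 + 333.898 = 1093.55.
With uncorrelated errors the cross-covariances are all true-score covariance, so they carry over unchanged; only the diagonal terms shrink to ρᵢσᵢ².
True-score variance = [2²·12.4²·0.66 + 3²·2.5²·0.56 + 2²·4.7²·0.68] + 333.898 = 497.511 + 333.898 = 831.41.
Reliability = 831.41 / 1093.55 = 0.760.

0.760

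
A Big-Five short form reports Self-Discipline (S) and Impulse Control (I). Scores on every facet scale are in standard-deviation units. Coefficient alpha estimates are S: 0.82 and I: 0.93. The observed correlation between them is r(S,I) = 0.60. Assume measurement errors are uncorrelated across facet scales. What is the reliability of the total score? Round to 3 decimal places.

0.922

Var(S+I) = 2 + 2·[0.60] = 2 + 1.2 = 3.2.
Because errors are independent across components, Cov(Tᵢ,Tⱼ) = Cov(Xᵢ,Xⱼ); the off-diagonal part of the true-score variance is the same as above.
True-score variance = [0.82 + 0.93] + 1.2 = 1.75 + 1.2 = 2.95.
Reliability = 2.95 / 3.2 = 0.922.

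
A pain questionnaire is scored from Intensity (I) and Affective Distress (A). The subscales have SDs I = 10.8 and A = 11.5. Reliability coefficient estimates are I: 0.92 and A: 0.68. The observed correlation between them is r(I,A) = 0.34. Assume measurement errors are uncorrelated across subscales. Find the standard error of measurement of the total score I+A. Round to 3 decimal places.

7.187

Var(total) = 248.89 + 84.456 = 333.346.
True-score variance = 197.239 + 84.456 = 281.695, so reliability = 0.8451.
Error variance = 333.346 − 281.695 = 51.6512; SEM = √51.6512 = 7.187.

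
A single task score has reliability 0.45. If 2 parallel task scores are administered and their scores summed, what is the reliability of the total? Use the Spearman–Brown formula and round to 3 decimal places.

ρ_k = kρ / (1 + (k−1)ρ) = 2·0.45 / (1 + 1·0.45) = 0.900 / 1.450 = 0.621.

0.621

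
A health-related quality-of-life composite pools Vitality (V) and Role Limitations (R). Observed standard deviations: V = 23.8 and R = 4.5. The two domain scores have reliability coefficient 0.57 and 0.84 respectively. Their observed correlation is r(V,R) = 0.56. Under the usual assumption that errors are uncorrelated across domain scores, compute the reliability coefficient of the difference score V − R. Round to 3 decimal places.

0.471

Var(V−R) = 23.8² + 4.5² − 2·23.8·4.5·0.56 = 586.69 − 119.952 = 466.738.
Under uncorrelated errors the observed covariances equal the true-score covariances, so only the own-variance terms attenuate.
True-score variance = [23.8²·0.57 + 4.5²·0.84] − 119.952 = 339.881 − 119.952 = 219.929.
Reliability = 219.929 / 466.738 = 0.471.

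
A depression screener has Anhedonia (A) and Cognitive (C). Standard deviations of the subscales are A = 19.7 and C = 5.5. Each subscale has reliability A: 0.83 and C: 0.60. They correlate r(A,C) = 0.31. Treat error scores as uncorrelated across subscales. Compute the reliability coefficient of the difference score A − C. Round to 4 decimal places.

Var(A−C) = 19.7² + 5.5² − 2·19.7·5.5·0.31 = 418.34 − 67.177 = 351.163.
With uncorrelated errors the cross-covariances are all true-score covariance, so they carry over unchanged; only the diagonal terms shrink to ρᵢσᵢ².
True-score variance = [19.7²·0.83 + 5.5²·0.60] − 67.177 = 340.265 − 67.177 = 273.088.
Reliability = 273.088 / 351.163 = 0.7777.

0.7777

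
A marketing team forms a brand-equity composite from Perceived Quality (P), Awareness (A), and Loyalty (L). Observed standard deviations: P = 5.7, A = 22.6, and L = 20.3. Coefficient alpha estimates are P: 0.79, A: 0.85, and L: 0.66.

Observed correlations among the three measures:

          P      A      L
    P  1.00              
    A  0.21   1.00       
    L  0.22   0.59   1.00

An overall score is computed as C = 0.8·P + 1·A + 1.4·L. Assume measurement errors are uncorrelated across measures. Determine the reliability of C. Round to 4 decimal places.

0.8382

Var(C) = 0.8²·5.7² + 22.6² + 1.4²·20.3² + 2·[0.8·5.7·22.6·0.21 + 1.12·5.7·20.3·0.22 + 1.4·22.6·20.3·0.59] = 1339.25 + 858.21 = 2197.46.
Under uncorrelated errors the observed covariances equal the true-score covariances, so only the own-variance terms attenuate.
True-score variance = [0.8²·5.7²·0.79 + 22.6²·0.85 + 1.4²·20.3²·0.66] + 858.21 = 983.653 + 858.21 = 1841.86.
Reliability = 1841.86 / 2197.46 = 0.8382.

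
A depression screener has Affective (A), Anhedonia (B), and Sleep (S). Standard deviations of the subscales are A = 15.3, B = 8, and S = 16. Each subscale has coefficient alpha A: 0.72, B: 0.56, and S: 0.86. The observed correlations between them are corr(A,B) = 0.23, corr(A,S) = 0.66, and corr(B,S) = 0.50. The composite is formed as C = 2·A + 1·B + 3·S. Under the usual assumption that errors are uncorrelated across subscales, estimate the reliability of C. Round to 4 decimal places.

Var(C) = 2²·15.3² + 8² + 3²·16² + 2·[2·15.3·8·0.23 + 6·15.3·16·0.66 + 3·8·16·0.50] = 3304.36 + 2435.42 = 5739.78.
Because errors are independent across components, Cov(Tᵢ,Tⱼ) = Cov(Xᵢ,Xⱼ); the off-diagonal part of the true-score variance is the same as above.
True-score variance = [2²·15.3²·0.72 + 8²·0.56 + 3²·16²·0.86] + 2435.42 = 2691.46 + 2435.42 = 5126.88.
Reliability = 5126.88 / 5739.78 = 0.8932.

0.8932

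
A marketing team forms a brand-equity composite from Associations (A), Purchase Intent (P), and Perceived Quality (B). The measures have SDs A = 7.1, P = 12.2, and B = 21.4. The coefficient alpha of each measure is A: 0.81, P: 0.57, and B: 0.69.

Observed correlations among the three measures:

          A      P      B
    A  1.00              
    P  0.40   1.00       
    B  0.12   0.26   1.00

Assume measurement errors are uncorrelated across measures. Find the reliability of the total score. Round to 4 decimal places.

0.7602

Var(A+P+B) = 7.1² + 12.2² + 21.4² + 2·[7.1·12.2·0.40 + 7.1·21.4·0.12 + 12.2·21.4·0.26] = 657.21 + 241.523 = 898.733.
With uncorrelated errors the cross-covariances are all true-score covariance, so they carry over unchanged; only the diagonal terms shrink to ρᵢσᵢ².
True-score variance = [7.1²·0.81 + 12.2²·0.57 + 21.4²·0.69] + 241.523 = 441.663 + 241.523 = 683.186.
Reliability = 683.186 / 898.733 = 0.7602.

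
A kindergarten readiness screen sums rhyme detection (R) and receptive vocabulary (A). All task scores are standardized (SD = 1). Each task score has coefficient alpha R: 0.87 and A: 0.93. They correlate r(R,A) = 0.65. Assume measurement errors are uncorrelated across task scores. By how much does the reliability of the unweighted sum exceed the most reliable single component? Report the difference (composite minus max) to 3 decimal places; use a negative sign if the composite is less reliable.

0.009

Var(sum) = 2 + 1.3 = 3.3; true-score variance = 1.8 + 1.3 = 3.1; composite reliability = 0.9394.
Max component reliability = 0.9300.
Difference = 0.9394 − 0.9300 = 0.009.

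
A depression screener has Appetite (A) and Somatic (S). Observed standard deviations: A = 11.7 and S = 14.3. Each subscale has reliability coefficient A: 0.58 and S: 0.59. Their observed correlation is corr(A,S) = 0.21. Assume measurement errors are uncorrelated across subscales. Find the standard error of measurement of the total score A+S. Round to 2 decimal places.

11.89

Var(total) = 341.38 + 70.2702 = 411.65.
True-score variance = 200.045 + 70.2702 = 270.315, so reliability = 0.6567.
Error variance = 411.65 − 270.315 = 141.335; SEM = √141.335 = 11.89.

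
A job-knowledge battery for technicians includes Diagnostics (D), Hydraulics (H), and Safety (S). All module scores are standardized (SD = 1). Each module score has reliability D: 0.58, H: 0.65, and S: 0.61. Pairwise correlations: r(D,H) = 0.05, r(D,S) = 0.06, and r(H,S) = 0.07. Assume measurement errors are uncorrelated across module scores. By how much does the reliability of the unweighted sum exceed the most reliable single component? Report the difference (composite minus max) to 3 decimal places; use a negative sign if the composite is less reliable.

Var(sum) = 3 + 0.36 = 3.36; true-score variance = 1.84 + 0.36 = 2.2; composite reliability = 0.6548.
Max component reliability = 0.6500.
Difference = 0.6548 − 0.6500 = 0.005.

0.005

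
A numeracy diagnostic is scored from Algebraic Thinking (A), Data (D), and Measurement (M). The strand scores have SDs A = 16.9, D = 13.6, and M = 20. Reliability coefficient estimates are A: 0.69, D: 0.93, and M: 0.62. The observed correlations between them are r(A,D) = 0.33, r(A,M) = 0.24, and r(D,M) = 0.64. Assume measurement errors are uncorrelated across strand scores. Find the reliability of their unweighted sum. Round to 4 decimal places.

0.8346

Var(A+D+M) = 16.9² + 13.6² + 20² + 2·[16.9·13.6·0.33 + 16.9·20·0.24 + 13.6·20·0.64] = 870.57 + 662.094 = 1532.66.
With uncorrelated errors the cross-covariances are all true-score covariance, so they carry over unchanged; only the diagonal terms shrink to ρᵢσᵢ².
True-score variance = [16.9²·0.69 + 13.6²·0.93 + 20²·0.62] + 662.094 = 617.084 + 662.094 = 1279.18.
Reliability = 1279.18 / 1532.66 = 0.8346.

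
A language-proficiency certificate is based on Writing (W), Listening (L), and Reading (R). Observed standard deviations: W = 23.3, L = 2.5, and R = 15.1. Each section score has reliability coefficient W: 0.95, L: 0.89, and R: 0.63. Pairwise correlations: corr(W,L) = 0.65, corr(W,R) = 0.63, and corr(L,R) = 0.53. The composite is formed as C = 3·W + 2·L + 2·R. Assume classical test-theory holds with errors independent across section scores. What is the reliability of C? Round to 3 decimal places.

Var(C) = 3²·23.3² + 2²·2.5² + 2²·15.1² + 2·[6·23.3·2.5·0.65 + 6·23.3·15.1·0.63 + 4·2.5·15.1·0.53] = 5823.05 + 3274.24 = 9097.29.
Because errors are independent across components, Cov(Tᵢ,Tⱼ) = Cov(Xᵢ,Xⱼ); the off-diagonal part of the true-score variance is the same as above.
True-score variance = [3²·23.3²·0.95 + 2²·2.5²·0.89 + 2²·15.1²·0.63] + 3274.24 = 5238.54 + 3274.24 = 8512.79.
Reliability = 8512.79 / 9097.29 = 0.936.

0.936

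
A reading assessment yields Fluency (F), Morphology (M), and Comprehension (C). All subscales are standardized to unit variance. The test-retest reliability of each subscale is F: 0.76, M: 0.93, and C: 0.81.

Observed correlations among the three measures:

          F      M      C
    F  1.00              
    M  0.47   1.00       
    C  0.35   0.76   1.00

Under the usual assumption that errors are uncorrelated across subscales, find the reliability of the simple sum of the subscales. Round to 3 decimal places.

Var(F+M+C) = 3 + 2·[0.47 + 0.35 + 0.76] = 3 + 3.16 = 6.16.
With uncorrelated errors the cross-covariances are all true-score covariance, so they carry over unchanged; only the diagonal terms shrink to ρᵢσᵢ².
True-score variance = [0.76 + 0.93 + 0.81] + 3.16 = 2.5 + 3.16 = 5.66.
Reliability = 5.66 / 6.16 = 0.919.

0.919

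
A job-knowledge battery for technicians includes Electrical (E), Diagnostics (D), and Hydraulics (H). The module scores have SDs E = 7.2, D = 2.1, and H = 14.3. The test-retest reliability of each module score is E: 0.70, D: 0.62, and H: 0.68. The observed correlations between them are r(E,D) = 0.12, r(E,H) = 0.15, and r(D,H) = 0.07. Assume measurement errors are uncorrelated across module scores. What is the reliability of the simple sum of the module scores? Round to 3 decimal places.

Var(E+D+H) = 7.2² + 2.1² + 14.3² + 2·[7.2·2.1·0.12 + 7.2·14.3·0.15 + 2.1·14.3·0.07] = 260.74 + 38.721 = 299.461.
Because errors are independent across components, Cov(Tᵢ,Tⱼ) = Cov(Xᵢ,Xⱼ); the off-diagonal part of the true-score variance is the same as above.
True-score variance = [7.2²·0.70 + 2.1²·0.62 + 14.3²·0.68] + 38.721 = 178.075 + 38.721 = 216.796.
Reliability = 216.796 / 299.461 = 0.724.

0.724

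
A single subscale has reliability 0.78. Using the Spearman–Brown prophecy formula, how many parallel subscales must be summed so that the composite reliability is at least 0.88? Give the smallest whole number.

3

k ≥ ρ*(1−ρ₁)/(ρ₁(1−ρ*)) = 0.88·0.22 / (0.78·0.12) = 2.068.
Smallest integer k = 3.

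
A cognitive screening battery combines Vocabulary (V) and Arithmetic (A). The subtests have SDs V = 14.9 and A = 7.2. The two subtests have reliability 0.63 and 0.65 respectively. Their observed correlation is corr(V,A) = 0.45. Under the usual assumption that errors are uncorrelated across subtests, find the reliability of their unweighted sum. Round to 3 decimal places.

0.729

Var(V+A) = 14.9² + 7.2² + 2·[14.9·7.2·0.45] = 273.85 + 96.552 = 370.402.
Because errors are independent across components, Cov(Tᵢ,Tⱼ) = Cov(Xᵢ,Xⱼ); the off-diagonal part of the true-score variance is the same as above.
True-score variance = [14.9²·0.63 + 7.2²·0.65] + 96.552 = 173.562 + 96.552 = 270.114.
Reliability = 270.114 / 370.402 = 0.729.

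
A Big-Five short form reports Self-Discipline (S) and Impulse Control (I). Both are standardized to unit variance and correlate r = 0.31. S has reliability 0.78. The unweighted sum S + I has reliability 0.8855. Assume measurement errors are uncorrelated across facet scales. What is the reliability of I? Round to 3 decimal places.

0.920

Var(S+I) = 2 + 2·0.31 = 2.620.
True-score variance = ρ_S + ρ_I + 2·0.31, so 0.8855 = (0.78 + ρ_I + 0.62) / 2.620.
ρ_I = 0.8855·2.620 − 0.78 − 0.62 = 0.920.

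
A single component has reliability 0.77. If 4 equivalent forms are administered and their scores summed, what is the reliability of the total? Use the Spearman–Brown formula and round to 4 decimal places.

ρ_k = kρ / (1 + (k−1)ρ) = 4·0.77 / (1 + 3·0.77) = 3.080 / 3.310 = 0.9305.

0.9305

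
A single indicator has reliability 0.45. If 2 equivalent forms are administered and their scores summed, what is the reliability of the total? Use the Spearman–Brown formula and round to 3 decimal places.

ρ_k = kρ / (1 + (k−1)ρ) = 2·0.45 / (1 + 1·0.45) = 0.900 / 1.450 = 0.621.

0.621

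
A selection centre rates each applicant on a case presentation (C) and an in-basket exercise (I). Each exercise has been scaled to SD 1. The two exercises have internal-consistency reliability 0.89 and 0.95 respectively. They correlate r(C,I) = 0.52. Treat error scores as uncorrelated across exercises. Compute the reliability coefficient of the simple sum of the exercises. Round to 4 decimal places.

Var(C+I) = 2 + 2·[0.52] = 2 + 1.04 = 3.04.
With uncorrelated errors the cross-covariances are all true-score covariance, so they carry over unchanged; only the diagonal terms shrink to ρᵢσᵢ².
True-score variance = [0.89 + 0.95] + 1.04 = 1.84 + 1.04 = 2.88.
Reliability = 2.88 / 3.04 = 0.9474.

0.9474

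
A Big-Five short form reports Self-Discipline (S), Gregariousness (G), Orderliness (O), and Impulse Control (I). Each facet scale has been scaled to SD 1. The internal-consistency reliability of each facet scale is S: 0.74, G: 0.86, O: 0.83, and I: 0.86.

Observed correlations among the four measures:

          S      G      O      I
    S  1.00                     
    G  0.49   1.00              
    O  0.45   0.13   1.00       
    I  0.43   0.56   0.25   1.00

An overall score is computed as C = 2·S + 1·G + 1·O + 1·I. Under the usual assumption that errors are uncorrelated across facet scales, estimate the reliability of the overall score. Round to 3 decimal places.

0.896

Var(C) = 2² + 1 + 1 + 1 + 2·[2·0.49 + 2·0.45 + 2·0.43 + 0.13 + 0.56 + 0.25] = 7 + 7.36 = 14.36.
With uncorrelated errors the cross-covariances are all true-score covariance, so they carry over unchanged; only the diagonal terms shrink to ρᵢσᵢ².
True-score variance = [2²·0.74 + 0.86 + 0.83 + 0.86] + 7.36 = 5.51 + 7.36 = 12.87.
Reliability = 12.87 / 14.36 = 0.896.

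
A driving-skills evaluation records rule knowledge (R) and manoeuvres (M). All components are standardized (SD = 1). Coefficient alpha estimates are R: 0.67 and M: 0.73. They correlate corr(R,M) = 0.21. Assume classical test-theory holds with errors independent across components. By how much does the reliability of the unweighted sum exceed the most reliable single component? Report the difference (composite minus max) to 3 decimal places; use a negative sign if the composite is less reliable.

Var(sum) = 2 + 0.42 = 2.42; true-score variance = 1.4 + 0.42 = 1.82; composite reliability = 0.7521.
Max component reliability = 0.7300.
Difference = 0.7521 − 0.7300 = 0.022.

0.022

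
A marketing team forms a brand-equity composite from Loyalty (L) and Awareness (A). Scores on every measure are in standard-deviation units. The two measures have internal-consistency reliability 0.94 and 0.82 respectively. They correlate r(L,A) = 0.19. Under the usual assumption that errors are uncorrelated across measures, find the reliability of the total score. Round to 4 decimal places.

Var(L+A) = 2 + 2·[0.19] = 2 + 0.38 = 2.38.
Under uncorrelated errors the observed covariances equal the true-score covariances, so only the own-variance terms attenuate.
True-score variance = [0.94 + 0.82] + 0.38 = 1.76 + 0.38 = 2.14.
Reliability = 2.14 / 2.38 = 0.8992.

0.8992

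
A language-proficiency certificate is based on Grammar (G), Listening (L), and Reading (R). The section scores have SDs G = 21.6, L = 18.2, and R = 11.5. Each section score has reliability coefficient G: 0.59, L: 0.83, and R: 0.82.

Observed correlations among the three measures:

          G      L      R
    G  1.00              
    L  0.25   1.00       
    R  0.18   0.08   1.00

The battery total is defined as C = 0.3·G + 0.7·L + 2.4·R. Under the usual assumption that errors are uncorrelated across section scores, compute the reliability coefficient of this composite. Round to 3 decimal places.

Var(C) = 0.3²·21.6² + 0.7²·18.2² + 2.4²·11.5² + 2·[0.21·21.6·18.2·0.25 + 0.72·21.6·11.5·0.18 + 1.68·18.2·11.5·0.08] = 966.058 + 161.923 = 1127.98.
Under uncorrelated errors the observed covariances equal the true-score covariances, so only the own-variance terms attenuate.
True-score variance = [0.3²·21.6²·0.59 + 0.7²·18.2²·0.83 + 2.4²·11.5²·0.82] + 161.923 = 784.133 + 161.923 = 946.056.
Reliability = 946.056 / 1127.98 = 0.839.

0.839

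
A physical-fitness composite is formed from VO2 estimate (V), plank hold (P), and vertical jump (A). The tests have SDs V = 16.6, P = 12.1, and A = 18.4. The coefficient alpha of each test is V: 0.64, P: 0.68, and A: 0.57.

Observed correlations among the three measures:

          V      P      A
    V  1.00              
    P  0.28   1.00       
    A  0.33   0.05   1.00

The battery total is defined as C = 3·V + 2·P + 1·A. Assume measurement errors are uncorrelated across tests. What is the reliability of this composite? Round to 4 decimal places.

0.7408

Var(C) = 3²·16.6² + 2²·12.1² + 18.4² + 2·[6·16.6·12.1·0.28 + 3·16.6·18.4·0.33 + 2·12.1·18.4·0.05] = 3404.24 + 1324.19 = 4728.43.
Because errors are independent across components, Cov(Tᵢ,Tⱼ) = Cov(Xᵢ,Xⱼ); the off-diagonal part of the true-score variance is the same as above.
True-score variance = [3²·16.6²·0.64 + 2²·12.1²·0.68 + 18.4²·0.57] + 1324.19 = 2178.44 + 1324.19 = 3502.63.
Reliability = 3502.63 / 4728.43 = 0.7408.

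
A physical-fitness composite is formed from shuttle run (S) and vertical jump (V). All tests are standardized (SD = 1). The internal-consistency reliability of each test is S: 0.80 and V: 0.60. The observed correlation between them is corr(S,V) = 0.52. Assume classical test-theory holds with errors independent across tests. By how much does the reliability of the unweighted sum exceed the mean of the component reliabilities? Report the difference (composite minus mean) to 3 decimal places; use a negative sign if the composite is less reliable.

Var(sum) = 2 + 1.04 = 3.04; true-score variance = 1.4 + 1.04 = 2.44; composite reliability = 0.8026.
Mean component reliability = 0.7000.
Difference = 0.8026 − 0.7000 = 0.103.

0.103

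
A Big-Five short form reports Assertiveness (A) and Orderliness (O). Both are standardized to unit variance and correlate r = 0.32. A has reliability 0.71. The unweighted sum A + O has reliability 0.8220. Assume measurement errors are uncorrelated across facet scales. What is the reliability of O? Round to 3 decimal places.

0.820

Var(A+O) = 2 + 2·0.32 = 2.640.
True-score variance = ρ_A + ρ_O + 2·0.32, so 0.8220 = (0.71 + ρ_O + 0.64) / 2.640.
ρ_O = 0.8220·2.640 − 0.71 − 0.64 = 0.820.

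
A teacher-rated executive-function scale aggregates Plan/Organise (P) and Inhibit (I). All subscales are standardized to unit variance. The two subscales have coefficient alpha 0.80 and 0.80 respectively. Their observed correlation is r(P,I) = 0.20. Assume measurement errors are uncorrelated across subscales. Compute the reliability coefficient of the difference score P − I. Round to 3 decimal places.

Var(P−I) = 1 + 1 − 2·0.20 = 2 − 0.4 = 1.6.
With uncorrelated errors the cross-covariances are all true-score covariance, so they carry over unchanged; only the diagonal terms shrink to ρᵢσᵢ².
True-score variance = [0.80 + 0.80] − 0.4 = 1.6 − 0.4 = 1.2.
Reliability = 1.2 / 1.6 = 0.750.

0.750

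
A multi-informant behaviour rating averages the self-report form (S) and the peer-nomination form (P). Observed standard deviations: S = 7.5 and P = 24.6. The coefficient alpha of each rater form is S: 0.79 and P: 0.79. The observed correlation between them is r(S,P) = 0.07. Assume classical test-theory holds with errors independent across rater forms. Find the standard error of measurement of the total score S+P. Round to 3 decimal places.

Var(total) = 661.41 + 25.83 = 687.24.
True-score variance = 522.514 + 25.83 = 548.344, so reliability = 0.7979.
Error variance = 687.24 − 548.344 = 138.896; SEM = √138.896 = 11.785.

11.785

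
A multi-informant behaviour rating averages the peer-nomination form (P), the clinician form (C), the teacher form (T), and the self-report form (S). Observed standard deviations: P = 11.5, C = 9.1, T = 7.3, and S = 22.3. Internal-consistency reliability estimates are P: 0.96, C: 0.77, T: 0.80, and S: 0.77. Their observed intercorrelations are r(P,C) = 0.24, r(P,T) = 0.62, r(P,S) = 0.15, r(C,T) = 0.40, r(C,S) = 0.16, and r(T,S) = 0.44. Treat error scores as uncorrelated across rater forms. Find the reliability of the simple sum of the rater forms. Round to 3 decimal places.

0.881

Var(P+C+T+S) = 11.5² + 9.1² + 7.3² + 22.3² + 2·[11.5·9.1·0.24 + 11.5·7.3·0.62 + 11.5·22.3·0.15 + 9.1·7.3·0.40 + 9.1·22.3·0.16 + 7.3·22.3·0.44] = 765.64 + 492.602 = 1258.24.
With uncorrelated errors the cross-covariances are all true-score covariance, so they carry over unchanged; only the diagonal terms shrink to ρᵢσᵢ².
True-score variance = [11.5²·0.96 + 9.1²·0.77 + 7.3²·0.80 + 22.3²·0.77] + 492.602 = 616.269 + 492.602 = 1108.87.
Reliability = 1108.87 / 1258.24 = 0.881.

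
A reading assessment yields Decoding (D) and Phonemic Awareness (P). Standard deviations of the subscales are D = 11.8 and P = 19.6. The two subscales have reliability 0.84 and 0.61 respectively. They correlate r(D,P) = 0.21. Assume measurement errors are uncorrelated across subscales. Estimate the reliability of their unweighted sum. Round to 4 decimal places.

Var(D+P) = 11.8² + 19.6² + 2·[11.8·19.6·0.21] = 523.4 + 97.1376 = 620.538.
Because errors are independent across components, Cov(Tᵢ,Tⱼ) = Cov(Xᵢ,Xⱼ); the off-diagonal part of the true-score variance is the same as above.
True-score variance = [11.8²·0.84 + 19.6²·0.61] + 97.1376 = 351.299 + 97.1376 = 448.437.
Reliability = 448.437 / 620.538 = 0.7227.

0.7227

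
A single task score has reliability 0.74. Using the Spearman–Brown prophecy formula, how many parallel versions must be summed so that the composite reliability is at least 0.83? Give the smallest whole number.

2

k ≥ ρ*(1−ρ₁)/(ρ₁(1−ρ*)) = 0.83·0.26 / (0.74·0.17) = 1.715.
Smallest integer k = 2.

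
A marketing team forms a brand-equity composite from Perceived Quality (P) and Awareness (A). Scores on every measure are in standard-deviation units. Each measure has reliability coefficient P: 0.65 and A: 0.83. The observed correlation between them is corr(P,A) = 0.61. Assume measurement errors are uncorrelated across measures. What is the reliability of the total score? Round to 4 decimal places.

Var(P+A) = 2 + 2·[0.61] = 2 + 1.22 = 3.22.
With uncorrelated errors the cross-covariances are all true-score covariance, so they carry over unchanged; only the diagonal terms shrink to ρᵢσᵢ².
True-score variance = [0.65 + 0.83] + 1.22 = 1.48 + 1.22 = 2.7.
Reliability = 2.7 / 3.22 = 0.8385.

0.8385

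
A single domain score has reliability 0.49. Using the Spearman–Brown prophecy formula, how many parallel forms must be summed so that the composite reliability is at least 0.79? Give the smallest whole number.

k ≥ ρ*(1−ρ₁)/(ρ₁(1−ρ*)) = 0.79·0.51 / (0.49·0.21) = 3.915.
Smallest integer k = 4.

4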